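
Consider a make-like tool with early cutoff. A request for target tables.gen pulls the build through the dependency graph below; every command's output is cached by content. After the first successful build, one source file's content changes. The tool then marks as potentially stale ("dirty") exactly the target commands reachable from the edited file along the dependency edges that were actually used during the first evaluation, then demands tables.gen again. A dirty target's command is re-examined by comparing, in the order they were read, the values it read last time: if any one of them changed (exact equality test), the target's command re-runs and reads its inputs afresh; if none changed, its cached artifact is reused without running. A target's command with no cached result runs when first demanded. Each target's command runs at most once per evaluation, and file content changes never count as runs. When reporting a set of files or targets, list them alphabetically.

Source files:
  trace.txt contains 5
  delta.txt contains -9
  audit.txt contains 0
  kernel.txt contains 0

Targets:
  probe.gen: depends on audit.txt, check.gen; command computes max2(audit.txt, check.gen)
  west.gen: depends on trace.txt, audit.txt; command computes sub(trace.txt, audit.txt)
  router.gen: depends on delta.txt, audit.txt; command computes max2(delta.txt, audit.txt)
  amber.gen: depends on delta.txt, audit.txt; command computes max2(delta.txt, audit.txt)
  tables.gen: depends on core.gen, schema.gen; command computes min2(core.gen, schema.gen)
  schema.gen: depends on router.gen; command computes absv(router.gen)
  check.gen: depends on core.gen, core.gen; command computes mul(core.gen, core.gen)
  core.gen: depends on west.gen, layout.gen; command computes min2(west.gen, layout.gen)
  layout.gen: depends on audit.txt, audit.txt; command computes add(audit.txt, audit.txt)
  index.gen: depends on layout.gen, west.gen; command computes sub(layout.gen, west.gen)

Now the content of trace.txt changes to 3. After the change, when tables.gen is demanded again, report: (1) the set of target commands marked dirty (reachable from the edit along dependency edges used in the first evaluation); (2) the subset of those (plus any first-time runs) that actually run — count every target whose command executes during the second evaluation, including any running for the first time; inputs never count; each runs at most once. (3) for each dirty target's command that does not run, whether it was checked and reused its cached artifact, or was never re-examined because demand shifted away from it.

First demand of the output computes:
  layout.gen = add(0, 0) = 0
  router.gen = max2(-9, 0) = 0
  schema.gen = absv(0) = 0
  west.gen = sub(5, 0) = 5
  core.gen = min2(5, 0) = 0
  tables.gen = min2(0, 0) = 0

After the edit, cleaning proceeds:
  west.gen: a read changed (trace.txt 5->3) — executes, giving 3.
  core.gen: a read changed (west.gen 5->3) — executes, giving 0 — identical to its old value.
  tables.gen: dirty, but its reads are unchanged (core.gen unchanged, schema.gen unchanged); cached 0 stands.

Note the absorption at core.gen: it re-runs yet its value is the same, leaving the output's value untouched.

The edit dirties: core.gen, tables.gen, west.gen.
2 target commands run: core.gen, west.gen.
Cache hits after checking: tables.gen.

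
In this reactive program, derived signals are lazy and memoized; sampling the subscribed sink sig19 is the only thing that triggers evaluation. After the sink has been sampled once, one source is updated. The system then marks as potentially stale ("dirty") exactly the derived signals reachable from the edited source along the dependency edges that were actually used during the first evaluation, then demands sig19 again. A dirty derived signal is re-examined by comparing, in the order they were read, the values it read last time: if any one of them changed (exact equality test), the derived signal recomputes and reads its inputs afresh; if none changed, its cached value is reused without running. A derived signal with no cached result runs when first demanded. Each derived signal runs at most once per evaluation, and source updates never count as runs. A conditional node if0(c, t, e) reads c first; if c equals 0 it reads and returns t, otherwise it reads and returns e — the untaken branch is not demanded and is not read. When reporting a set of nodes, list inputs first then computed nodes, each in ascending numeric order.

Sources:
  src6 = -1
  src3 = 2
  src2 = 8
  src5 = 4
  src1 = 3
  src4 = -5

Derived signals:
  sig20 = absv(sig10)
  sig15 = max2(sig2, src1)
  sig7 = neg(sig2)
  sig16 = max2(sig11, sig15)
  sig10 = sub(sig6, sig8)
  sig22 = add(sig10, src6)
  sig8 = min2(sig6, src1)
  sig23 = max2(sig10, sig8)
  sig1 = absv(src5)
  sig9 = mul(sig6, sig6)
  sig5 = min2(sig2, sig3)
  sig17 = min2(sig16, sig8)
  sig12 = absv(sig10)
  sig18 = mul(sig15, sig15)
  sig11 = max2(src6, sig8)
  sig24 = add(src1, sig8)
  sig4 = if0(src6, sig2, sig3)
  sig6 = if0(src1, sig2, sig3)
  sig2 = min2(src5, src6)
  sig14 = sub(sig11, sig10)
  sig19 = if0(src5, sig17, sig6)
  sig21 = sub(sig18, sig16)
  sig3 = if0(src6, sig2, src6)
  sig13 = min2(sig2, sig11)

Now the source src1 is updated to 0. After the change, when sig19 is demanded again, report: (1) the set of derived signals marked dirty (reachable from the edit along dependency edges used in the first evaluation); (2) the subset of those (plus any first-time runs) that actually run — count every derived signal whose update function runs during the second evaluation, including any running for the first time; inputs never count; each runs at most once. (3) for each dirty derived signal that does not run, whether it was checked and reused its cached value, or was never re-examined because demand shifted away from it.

The edit dirties: sig6, sig19.
2 derived signals run: sig2, sig6.
Cache hits after checking: sig19.
Note the branch switch — sig2 had no cache and runs now for the first time.

First demand of the output computes:
  sig3 = if0(src6=-1 -> else branch src6) = -1
  sig6 = if0(src1=3 -> else branch sig3) = -1
  sig19 = if0(src5=4 -> else branch sig6) = -1

After the edit, cleaning proceeds:
  sig2: had never run; runs now, result -1.
  sig6: a read changed (src1 3->0) — executes, giving -1 — identical to its old value.
  sig19: dirty, but its reads are unchanged (src5 unchanged, sig6 unchanged); cached -1 stands.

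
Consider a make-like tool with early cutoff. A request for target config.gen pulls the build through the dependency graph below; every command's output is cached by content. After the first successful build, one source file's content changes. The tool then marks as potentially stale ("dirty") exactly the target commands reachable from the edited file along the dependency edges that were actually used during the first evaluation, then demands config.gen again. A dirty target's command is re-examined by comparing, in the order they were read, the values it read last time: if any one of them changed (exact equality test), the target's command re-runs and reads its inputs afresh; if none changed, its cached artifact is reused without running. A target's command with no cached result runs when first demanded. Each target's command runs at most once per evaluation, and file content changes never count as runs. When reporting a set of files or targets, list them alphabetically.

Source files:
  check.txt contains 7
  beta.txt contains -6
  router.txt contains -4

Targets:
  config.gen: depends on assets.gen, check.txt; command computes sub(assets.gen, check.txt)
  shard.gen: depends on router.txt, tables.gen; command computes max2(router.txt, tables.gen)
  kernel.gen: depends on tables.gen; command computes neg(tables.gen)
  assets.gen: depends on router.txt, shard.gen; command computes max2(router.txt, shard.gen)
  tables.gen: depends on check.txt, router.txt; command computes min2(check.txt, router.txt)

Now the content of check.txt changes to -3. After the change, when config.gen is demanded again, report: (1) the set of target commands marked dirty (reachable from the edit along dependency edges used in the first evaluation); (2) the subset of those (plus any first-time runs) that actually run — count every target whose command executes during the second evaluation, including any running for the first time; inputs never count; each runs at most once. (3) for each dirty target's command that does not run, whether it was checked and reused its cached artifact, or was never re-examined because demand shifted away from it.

The edit dirties: assets.gen, config.gen, shard.gen, tables.gen.
2 target commands run: config.gen, tables.gen.
Cache hits after checking: assets.gen, shard.gen.
Note where the cutoff bites: shard.gen is checked, finds nothing changed, and keeps its cache.

First demand of the output computes:
  tables.gen = min2(7, -4) = -4
  shard.gen = max2(-4, -4) = -4
  assets.gen = max2(-4, -4) = -4
  config.gen = sub(-4, 7) = -11

After the edit, cleaning proceeds:
  tables.gen: a read changed (check.txt 7->-3) — executes, giving -4 — identical to its old value.
  shard.gen: dirty, but its reads are unchanged (router.txt unchanged, tables.gen unchanged); cached -4 stands.
  assets.gen: dirty, but its reads are unchanged (router.txt unchanged, shard.gen unchanged); cached -4 stands.
  config.gen: a read changed (check.txt 7->-3) — executes, giving -1.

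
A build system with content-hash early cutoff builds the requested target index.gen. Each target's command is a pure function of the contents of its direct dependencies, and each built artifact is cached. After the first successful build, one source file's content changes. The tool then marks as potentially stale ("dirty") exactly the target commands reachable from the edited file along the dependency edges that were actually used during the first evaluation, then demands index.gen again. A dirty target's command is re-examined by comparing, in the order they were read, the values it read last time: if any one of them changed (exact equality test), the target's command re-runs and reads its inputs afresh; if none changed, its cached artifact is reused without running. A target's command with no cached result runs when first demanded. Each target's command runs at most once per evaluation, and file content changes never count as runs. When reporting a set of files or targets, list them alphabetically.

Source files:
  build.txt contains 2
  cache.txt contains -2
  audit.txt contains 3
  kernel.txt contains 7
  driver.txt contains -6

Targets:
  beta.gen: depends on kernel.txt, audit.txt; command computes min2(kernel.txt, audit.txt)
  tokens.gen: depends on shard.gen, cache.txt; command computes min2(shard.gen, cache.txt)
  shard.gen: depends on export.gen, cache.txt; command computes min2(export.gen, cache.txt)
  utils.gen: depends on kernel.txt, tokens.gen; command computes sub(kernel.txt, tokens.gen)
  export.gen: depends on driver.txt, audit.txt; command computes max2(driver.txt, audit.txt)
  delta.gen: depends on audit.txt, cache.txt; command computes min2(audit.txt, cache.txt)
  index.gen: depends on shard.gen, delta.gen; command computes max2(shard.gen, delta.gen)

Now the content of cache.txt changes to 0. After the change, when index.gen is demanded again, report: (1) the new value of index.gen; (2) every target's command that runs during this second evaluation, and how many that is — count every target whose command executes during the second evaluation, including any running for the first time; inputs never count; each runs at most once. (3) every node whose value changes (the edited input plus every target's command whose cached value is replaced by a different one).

New value of index.gen: 0.
Target commands that run: delta.gen, index.gen, shard.gen — 3 in total.
Values that change: cache.txt, delta.gen, index.gen, shard.gen.

First evaluation (everything demanded from the output):
  delta.gen = min2(3, -2) = -2
  export.gen = max2(-6, 3) = 3
  shard.gen = min2(3, -2) = -2
  index.gen = max2(-2, -2) = -2

Propagation after the edit:
  delta.gen: runs — cache.txt -2->0; result 0.
  shard.gen: runs — cache.txt -2->0; result 0.
  index.gen: runs — shard.gen -2->0; delta.gen -2->0; result 0.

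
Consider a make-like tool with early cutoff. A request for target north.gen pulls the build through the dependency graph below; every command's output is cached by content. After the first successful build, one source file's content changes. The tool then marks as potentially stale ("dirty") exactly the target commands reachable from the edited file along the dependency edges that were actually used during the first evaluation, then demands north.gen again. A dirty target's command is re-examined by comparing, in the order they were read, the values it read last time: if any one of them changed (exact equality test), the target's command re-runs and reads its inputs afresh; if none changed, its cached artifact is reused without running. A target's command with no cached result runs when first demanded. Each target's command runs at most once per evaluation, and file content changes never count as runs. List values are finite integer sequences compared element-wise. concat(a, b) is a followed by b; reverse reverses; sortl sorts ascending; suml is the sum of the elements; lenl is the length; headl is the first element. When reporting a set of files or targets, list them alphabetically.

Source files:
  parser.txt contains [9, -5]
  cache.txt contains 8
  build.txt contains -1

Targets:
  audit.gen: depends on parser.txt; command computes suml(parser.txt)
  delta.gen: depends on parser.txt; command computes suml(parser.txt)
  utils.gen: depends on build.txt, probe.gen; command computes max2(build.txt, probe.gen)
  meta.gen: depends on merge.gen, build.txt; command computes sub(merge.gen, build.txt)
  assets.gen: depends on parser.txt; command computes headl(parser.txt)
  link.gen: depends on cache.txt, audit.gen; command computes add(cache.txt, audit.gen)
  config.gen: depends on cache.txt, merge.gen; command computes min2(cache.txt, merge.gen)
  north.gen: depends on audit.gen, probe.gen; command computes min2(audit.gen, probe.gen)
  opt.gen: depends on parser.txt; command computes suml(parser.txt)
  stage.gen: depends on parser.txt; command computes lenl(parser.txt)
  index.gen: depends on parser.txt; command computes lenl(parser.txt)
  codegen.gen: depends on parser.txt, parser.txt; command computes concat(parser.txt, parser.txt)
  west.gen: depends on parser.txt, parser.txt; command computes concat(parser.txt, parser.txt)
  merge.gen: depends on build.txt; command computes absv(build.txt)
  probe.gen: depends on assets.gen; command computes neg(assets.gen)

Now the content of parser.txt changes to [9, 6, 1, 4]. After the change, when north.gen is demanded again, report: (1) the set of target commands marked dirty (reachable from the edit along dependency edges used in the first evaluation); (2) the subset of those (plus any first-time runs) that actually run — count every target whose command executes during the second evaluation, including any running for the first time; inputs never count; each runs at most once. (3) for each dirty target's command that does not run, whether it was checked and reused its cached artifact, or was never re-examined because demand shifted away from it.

The edit dirties: assets.gen, audit.gen, north.gen, probe.gen.
3 target commands run: assets.gen, audit.gen, north.gen.
Cache hits after checking: probe.gen.
Note where the cutoff bites: probe.gen is checked, finds nothing changed, and keeps its cache.

First demand of the output computes:
  assets.gen = headl([9, -5]) = 9
  audit.gen = suml([9, -5]) = 4
  probe.gen = neg(9) = -9
  north.gen = min2(4, -9) = -9

After the edit, cleaning proceeds:
  assets.gen: a read changed (parser.txt [9, -5]->[9, 6, 1, 4]) — executes, giving 9 — identical to its old value.
  audit.gen: a read changed (parser.txt [9, -5]->[9, 6, 1, 4]) — executes, giving 20.
  probe.gen: dirty, but its reads are unchanged (assets.gen unchanged); cached -9 stands.
  north.gen: a read changed (audit.gen 4->20) — executes, giving -9 — identical to its old value.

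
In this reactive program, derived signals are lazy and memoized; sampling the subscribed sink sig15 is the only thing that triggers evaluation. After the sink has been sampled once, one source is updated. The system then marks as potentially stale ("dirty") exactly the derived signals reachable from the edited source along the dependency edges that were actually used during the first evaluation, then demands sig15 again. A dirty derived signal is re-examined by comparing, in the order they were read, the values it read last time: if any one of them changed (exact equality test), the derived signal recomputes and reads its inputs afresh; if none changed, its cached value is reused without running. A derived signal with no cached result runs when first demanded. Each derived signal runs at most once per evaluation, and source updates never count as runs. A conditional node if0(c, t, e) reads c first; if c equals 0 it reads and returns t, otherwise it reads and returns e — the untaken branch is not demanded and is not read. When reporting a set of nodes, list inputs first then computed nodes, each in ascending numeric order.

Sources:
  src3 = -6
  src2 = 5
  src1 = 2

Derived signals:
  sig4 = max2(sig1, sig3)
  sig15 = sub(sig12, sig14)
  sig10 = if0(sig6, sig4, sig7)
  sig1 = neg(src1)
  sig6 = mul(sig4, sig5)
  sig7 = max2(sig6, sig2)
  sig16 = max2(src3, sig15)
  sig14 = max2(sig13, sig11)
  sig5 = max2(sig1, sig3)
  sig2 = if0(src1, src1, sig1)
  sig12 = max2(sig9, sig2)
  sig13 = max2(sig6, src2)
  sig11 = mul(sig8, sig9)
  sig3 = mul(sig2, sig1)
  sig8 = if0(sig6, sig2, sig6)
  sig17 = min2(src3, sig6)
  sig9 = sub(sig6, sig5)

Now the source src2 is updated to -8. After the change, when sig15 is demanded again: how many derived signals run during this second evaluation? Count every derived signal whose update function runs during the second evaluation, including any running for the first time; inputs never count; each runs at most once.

1 derived signals run: sig13.
Note the absorption at sig13: it re-runs yet its value is the same, leaving the output's value untouched.

First demand of the output computes:
  sig1 = neg(2) = -2
  sig2 = if0(src1=2 -> else branch sig1) = -2
  sig3 = mul(-2, -2) = 4
  sig4 = max2(-2, 4) = 4
  sig5 = max2(-2, 4) = 4
  sig6 = mul(4, 4) = 16
  sig8 = if0(sig6=16 -> else branch sig6) = 16
  sig9 = sub(16, 4) = 12
  sig11 = mul(16, 12) = 192
  sig12 = max2(12, -2) = 12
  sig13 = max2(16, 5) = 16
  sig14 = max2(16, 192) = 192
  sig15 = sub(12, 192) = -180

After the edit, cleaning proceeds:
  sig13: a read changed (src2 5->-8) — executes, giving 16 — identical to its old value.
  sig14: dirty, but its reads are unchanged (sig13 unchanged, sig11 unchanged); cached 192 stands.
  sig15: dirty, but its reads are unchanged (sig12 unchanged, sig14 unchanged); cached -180 stands.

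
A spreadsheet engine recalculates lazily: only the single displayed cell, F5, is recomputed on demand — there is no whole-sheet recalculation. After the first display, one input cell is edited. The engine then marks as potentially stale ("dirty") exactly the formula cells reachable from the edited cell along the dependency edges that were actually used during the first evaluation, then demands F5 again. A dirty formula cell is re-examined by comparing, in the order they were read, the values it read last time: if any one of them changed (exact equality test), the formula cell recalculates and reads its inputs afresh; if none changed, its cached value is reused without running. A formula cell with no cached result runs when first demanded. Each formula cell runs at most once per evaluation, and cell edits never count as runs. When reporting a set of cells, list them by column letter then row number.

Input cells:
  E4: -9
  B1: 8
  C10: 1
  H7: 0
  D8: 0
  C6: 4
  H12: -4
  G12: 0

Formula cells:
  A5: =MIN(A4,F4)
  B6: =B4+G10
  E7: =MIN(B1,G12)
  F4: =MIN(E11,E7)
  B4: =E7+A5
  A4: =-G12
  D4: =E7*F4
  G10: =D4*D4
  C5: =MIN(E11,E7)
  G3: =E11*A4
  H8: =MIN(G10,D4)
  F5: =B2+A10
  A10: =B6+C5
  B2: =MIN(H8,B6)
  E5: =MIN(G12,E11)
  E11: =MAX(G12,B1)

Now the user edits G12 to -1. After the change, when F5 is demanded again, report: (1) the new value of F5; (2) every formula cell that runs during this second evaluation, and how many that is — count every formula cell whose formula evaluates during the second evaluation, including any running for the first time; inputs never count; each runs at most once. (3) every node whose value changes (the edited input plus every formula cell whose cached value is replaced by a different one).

New value of F5: -3.
Formula cells that run: A4, A5, A10, B2, B4, B6, C5, D4, E7, E11, F4, F5, G10, H8 — 14 in total.
Values that change: A4, A5, A10, B2, B4, B6, C5, D4, E7, F4, F5, G10, G12, H8.

First evaluation (everything demanded from the output):
  A4 = -(0) = 0
  E7 = MIN(8, 0) = 0
  E11 = MAX(0, 8) = 8
  C5 = MIN(8, 0) = 0
  F4 = MIN(8, 0) = 0
  A5 = MIN(0, 0) = 0
  B4 = 0 + 0 = 0
  D4 = 0 * 0 = 0
  G10 = 0 * 0 = 0
  B6 = 0 + 0 = 0
  A10 = 0 + 0 = 0
  H8 = MIN(0, 0) = 0
  B2 = MIN(0, 0) = 0
  F5 = 0 + 0 = 0

Propagation after the edit:
  A4: runs — G12 0->-1; result 1.
  E7: runs — G12 0->-1; result -1.
  E11: runs — G12 0->-1; result 8 (same value as before).
  C5: runs — E7 0->-1; result -1.
  F4: runs — E7 0->-1; result -1.
  A5: runs — A4 0->1; F4 0->-1; result -1.
  B4: runs — E7 0->-1; A5 0->-1; result -2.
  D4: runs — E7 0->-1; F4 0->-1; result 1.
  G10: runs — D4 0->1; D4 0->1; result 1.
  B6: runs — B4 0->-2; G10 0->1; result -1.
  A10: runs — B6 0->-1; C5 0->-1; result -2.
  H8: runs — G10 0->1; D4 0->1; result 1.
  B2: runs — H8 0->1; B6 0->-1; result -1.
  F5: runs — B2 0->-1; A10 0->-2; result -3.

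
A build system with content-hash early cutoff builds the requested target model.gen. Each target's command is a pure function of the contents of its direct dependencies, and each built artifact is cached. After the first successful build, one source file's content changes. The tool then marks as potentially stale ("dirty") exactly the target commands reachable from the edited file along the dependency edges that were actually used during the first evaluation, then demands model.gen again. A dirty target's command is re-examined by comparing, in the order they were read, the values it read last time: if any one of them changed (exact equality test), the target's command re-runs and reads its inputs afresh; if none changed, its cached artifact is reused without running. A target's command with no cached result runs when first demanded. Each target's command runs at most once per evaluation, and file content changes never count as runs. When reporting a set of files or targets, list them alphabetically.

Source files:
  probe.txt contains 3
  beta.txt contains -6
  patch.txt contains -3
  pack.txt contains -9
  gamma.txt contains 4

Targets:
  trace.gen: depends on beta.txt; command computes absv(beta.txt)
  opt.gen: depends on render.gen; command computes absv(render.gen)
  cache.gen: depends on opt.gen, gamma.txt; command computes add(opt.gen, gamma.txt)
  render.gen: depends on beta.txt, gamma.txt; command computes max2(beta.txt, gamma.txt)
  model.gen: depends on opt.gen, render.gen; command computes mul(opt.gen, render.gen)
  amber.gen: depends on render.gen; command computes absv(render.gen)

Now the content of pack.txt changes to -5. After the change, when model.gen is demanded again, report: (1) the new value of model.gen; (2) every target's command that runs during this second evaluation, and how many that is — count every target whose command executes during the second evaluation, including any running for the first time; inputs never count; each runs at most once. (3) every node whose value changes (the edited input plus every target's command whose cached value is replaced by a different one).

New value of model.gen: 16.
Target commands that run: none — 0 in total.
Values that change: pack.txt.
Key observation: pack.txt is never demanded by the output, so the edit triggers no recomputation at all.

First evaluation (everything demanded from the output):
  render.gen = max2(-6, 4) = 4
  opt.gen = absv(4) = 4
  model.gen = mul(4, 4) = 16

Propagation after the edit:
  pack.txt feeds no computation that the output demands — nothing is marked dirty and nothing runs.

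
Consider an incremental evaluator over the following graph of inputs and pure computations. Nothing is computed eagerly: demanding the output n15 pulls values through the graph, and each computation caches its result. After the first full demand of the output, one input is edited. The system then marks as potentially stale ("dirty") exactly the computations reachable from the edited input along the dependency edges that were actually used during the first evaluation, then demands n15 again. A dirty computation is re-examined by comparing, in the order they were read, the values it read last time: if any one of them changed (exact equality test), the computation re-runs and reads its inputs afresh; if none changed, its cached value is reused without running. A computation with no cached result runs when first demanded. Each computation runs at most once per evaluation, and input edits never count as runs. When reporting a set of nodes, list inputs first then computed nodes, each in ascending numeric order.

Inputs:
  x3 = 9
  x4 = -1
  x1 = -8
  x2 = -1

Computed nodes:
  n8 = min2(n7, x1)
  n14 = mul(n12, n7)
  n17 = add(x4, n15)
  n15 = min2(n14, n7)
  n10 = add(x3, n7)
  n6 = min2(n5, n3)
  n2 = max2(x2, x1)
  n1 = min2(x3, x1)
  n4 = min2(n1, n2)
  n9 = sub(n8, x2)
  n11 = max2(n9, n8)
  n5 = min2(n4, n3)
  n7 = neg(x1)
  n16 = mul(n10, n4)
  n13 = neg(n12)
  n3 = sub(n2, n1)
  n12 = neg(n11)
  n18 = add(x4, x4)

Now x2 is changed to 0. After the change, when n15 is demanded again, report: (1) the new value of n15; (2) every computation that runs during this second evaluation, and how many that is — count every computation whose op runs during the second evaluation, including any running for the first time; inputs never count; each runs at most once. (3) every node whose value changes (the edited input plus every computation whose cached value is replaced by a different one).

Initial pass — values computed on the first demand:
  n7 = neg(-8) = 8
  n8 = min2(8, -8) = -8
  n9 = sub(-8, -1) = -7
  n11 = max2(-7, -8) = -7
  n12 = neg(-7) = 7
  n14 = mul(7, 8) = 56
  n15 = min2(56, 8) = 8

Second demand — change propagation:
  n9: re-runs because x2 -1->0; new result -8.
  n11: re-runs because n9 -7->-8; new result -8.
  n12: re-runs because n11 -7->-8; new result 8.
  n14: re-runs because n12 7->8; new result 64.
  n15: re-runs because n14 56->64; new result 8 (unchanged).

n15 now evaluates to 8.
Run set: n9, n11, n12, n14, n15 (5 run).
Changed values: x2, n9, n11, n12, n14.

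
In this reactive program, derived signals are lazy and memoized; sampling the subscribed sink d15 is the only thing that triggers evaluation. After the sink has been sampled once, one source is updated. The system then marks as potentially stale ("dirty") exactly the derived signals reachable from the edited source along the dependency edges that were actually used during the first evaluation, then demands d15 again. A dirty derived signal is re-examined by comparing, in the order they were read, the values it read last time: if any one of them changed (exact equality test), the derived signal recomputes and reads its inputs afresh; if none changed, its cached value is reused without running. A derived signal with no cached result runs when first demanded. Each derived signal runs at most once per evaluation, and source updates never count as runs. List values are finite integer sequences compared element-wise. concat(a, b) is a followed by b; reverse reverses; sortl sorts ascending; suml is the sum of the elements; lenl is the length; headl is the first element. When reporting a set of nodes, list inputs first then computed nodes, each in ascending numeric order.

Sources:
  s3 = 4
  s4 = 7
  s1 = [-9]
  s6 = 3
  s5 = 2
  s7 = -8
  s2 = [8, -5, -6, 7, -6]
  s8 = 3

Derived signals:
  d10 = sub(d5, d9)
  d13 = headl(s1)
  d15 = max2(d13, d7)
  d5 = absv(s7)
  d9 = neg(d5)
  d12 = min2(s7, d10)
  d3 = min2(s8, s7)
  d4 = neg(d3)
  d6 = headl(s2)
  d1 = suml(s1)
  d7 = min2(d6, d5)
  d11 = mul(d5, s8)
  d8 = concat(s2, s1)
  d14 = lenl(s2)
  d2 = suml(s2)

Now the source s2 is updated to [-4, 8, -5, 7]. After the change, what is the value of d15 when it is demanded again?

Demanding d15 again yields -4.

First demand of the output computes:
  d5 = absv(-8) = 8
  d6 = headl([8, -5, -6, 7, -6]) = 8
  d7 = min2(8, 8) = 8
  d13 = headl([-9]) = -9
  d15 = max2(-9, 8) = 8

After the edit, cleaning proceeds:
  d6: a read changed (s2 [8, -5, -6, 7, -6]->[-4, 8, -5, 7]) — executes, giving -4.
  d7: a read changed (d6 8->-4) — executes, giving -4.
  d15: a read changed (d7 8->-4) — executes, giving -4.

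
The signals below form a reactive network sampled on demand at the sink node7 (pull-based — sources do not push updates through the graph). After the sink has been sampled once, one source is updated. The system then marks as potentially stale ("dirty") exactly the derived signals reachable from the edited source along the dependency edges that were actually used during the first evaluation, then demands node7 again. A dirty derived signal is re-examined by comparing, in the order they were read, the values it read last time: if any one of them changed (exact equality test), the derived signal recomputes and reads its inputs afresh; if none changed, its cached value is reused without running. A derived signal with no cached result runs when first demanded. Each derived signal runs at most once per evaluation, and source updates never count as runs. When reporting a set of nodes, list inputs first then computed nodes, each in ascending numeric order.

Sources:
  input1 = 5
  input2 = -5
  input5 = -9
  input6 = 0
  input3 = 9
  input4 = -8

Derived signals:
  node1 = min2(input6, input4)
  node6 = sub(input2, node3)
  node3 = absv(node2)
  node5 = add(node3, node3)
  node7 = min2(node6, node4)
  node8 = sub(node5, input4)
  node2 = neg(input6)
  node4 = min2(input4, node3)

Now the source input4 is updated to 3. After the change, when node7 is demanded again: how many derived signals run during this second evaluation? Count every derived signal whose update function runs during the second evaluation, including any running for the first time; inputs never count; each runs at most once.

Run set: node4, node7 (2 run).

Initial pass — values computed on the first demand:
  node2 = neg(0) = 0
  node3 = absv(0) = 0
  node4 = min2(-8, 0) = -8
  node6 = sub(-5, 0) = -5
  node7 = min2(-5, -8) = -8

Second demand — change propagation:
  node4: re-runs because input4 -8->3; new result 0.
  node7: re-runs because node4 -8->0; new result -5.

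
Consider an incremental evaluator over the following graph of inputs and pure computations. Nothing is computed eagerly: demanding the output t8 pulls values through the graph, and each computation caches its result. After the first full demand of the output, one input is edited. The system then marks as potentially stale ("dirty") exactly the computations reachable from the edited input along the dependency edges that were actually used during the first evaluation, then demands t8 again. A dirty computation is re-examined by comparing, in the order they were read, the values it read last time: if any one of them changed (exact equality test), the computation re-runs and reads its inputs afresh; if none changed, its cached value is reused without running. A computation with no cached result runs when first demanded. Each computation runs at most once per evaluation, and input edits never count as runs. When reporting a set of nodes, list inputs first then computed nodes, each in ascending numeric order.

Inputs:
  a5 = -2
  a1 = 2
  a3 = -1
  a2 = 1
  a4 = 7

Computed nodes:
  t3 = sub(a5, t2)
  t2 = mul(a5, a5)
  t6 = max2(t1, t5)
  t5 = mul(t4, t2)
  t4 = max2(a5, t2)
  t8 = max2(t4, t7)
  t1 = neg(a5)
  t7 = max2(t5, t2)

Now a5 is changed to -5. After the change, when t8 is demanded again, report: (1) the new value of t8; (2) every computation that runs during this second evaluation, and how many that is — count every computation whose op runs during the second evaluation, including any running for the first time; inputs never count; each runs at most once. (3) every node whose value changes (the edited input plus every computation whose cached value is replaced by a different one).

t8 now evaluates to 625.
Run set: t2, t4, t5, t7, t8 (5 run).
Changed values: a5, t2, t4, t5, t7, t8.

Initial pass — values computed on the first demand:
  t2 = mul(-2, -2) = 4
  t4 = max2(-2, 4) = 4
  t5 = mul(4, 4) = 16
  t7 = max2(16, 4) = 16
  t8 = max2(4, 16) = 16

Second demand — change propagation:
  t2: re-runs because a5 -2->-5; a5 -2->-5; new result 25.
  t4: re-runs because a5 -2->-5; t2 4->25; new result 25.
  t5: re-runs because t4 4->25; t2 4->25; new result 625.
  t7: re-runs because t5 16->625; t2 4->25; new result 625.
  t8: re-runs because t4 4->25; t7 16->625; new result 625.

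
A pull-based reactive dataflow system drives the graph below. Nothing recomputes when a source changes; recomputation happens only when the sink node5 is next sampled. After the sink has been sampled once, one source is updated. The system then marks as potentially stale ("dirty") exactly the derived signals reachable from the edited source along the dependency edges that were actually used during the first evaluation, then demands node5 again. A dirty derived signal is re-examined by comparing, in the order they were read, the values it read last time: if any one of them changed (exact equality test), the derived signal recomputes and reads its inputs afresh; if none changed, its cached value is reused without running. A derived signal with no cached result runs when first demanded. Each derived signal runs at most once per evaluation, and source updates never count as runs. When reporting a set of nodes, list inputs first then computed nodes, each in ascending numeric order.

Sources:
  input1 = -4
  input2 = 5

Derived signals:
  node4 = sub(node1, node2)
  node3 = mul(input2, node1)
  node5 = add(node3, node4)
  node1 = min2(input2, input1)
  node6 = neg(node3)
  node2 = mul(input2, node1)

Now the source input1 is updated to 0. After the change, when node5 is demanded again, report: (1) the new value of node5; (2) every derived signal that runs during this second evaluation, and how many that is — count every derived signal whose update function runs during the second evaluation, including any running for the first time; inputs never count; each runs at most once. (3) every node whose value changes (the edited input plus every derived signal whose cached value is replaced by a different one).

New value of node5: 0.
Derived signals that run: node1, node2, node3, node4, node5 — 5 in total.
Values that change: input1, node1, node2, node3, node4, node5.

First evaluation (everything demanded from the output):
  node1 = min2(5, -4) = -4
  node2 = mul(5, -4) = -20
  node3 = mul(5, -4) = -20
  node4 = sub(-4, -20) = 16
  node5 = add(-20, 16) = -4

Propagation after the edit:
  node1: runs — input1 -4->0; result 0.
  node2: runs — node1 -4->0; result 0.
  node3: runs — node1 -4->0; result 0.
  node4: runs — node1 -4->0; node2 -20->0; result 0.
  node5: runs — node3 -20->0; node4 16->0; result 0.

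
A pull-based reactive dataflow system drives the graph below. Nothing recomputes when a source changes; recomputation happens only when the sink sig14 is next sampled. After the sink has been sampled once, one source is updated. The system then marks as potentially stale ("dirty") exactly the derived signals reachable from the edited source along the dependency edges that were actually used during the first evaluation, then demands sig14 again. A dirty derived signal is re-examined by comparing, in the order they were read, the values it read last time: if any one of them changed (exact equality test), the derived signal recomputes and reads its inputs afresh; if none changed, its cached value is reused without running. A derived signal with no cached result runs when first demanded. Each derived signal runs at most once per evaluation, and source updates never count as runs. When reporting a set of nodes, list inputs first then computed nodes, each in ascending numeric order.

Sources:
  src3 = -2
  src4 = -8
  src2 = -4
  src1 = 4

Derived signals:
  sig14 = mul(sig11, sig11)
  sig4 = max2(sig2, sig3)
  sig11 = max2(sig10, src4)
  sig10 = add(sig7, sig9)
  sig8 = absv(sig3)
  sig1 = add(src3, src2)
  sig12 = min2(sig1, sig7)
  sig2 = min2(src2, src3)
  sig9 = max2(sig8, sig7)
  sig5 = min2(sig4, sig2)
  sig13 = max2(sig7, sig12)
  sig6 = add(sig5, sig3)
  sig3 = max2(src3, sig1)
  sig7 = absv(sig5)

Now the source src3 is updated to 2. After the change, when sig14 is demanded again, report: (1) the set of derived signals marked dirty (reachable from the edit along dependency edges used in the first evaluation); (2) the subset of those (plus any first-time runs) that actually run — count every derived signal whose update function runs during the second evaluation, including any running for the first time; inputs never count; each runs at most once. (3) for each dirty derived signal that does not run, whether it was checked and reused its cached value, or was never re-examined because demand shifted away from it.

First evaluation (everything demanded from the output):
  sig1 = add(-2, -4) = -6
  sig2 = min2(-4, -2) = -4
  sig3 = max2(-2, -6) = -2
  sig4 = max2(-4, -2) = -2
  sig5 = min2(-2, -4) = -4
  sig7 = absv(-4) = 4
  sig8 = absv(-2) = 2
  sig9 = max2(2, 4) = 4
  sig10 = add(4, 4) = 8
  sig11 = max2(8, -8) = 8
  sig14 = mul(8, 8) = 64

Propagation after the edit:
  sig1: runs — src3 -2->2; result -2.
  sig2: runs — src3 -2->2; result -4 (same value as before).
  sig3: runs — src3 -2->2; sig1 -6->-2; result 2.
  sig4: runs — sig3 -2->2; result 2.
  sig5: runs — sig4 -2->2; result -4 (same value as before).
  sig7: checked — values it read are unchanged (sig5 unchanged); reused cached 4 without running.
  sig8: runs — sig3 -2->2; result 2 (same value as before).
  sig9: checked — values it read are unchanged (sig8 unchanged, sig7 unchanged); reused cached 4 without running.
  sig10: checked — values it read are unchanged (sig7 unchanged, sig9 unchanged); reused cached 8 without running.
  sig11: checked — values it read are unchanged (sig10 unchanged, src4 unchanged); reused cached 8 without running.
  sig14: checked — values it read are unchanged (sig11 unchanged, sig11 unchanged); reused cached 64 without running.

Key observation: the cutoff stops propagation at sig7 — its inputs' values are unchanged, so it reuses its cache.

Marked dirty: sig1, sig2, sig3, sig4, sig5, sig7, sig8, sig9, sig10, sig11, sig14.
Derived signals that run: sig1, sig2, sig3, sig4, sig5, sig8 — 6 in total.
Checked but reused from cache: sig7, sig9, sig10, sig11, sig14.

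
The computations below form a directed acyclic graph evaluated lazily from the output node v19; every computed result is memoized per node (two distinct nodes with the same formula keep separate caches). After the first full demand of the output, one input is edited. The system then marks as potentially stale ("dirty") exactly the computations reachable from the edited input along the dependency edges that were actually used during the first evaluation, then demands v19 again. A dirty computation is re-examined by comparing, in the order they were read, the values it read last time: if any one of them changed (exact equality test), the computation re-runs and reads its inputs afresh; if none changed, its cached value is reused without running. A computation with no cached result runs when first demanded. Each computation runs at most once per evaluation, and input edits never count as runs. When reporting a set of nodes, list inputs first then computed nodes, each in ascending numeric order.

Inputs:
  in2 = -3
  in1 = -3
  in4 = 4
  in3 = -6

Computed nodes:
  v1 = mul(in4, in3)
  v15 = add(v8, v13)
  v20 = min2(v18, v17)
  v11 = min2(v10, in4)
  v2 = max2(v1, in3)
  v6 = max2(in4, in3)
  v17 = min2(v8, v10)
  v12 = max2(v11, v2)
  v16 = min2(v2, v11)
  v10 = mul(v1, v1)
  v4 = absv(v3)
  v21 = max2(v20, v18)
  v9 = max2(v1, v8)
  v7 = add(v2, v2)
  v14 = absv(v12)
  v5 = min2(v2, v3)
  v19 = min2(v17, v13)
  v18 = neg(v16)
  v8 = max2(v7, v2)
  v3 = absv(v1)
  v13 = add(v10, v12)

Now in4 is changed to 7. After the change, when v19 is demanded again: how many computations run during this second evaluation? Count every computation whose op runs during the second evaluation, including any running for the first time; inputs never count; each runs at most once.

8 computations run: v1, v2, v10, v11, v12, v13, v17, v19.
Note where the cutoff bites: v7 is checked, finds nothing changed, and keeps its cache.

First demand of the output computes:
  v1 = mul(4, -6) = -24
  v2 = max2(-24, -6) = -6
  v7 = add(-6, -6) = -12
  v8 = max2(-12, -6) = -6
  v10 = mul(-24, -24) = 576
  v11 = min2(576, 4) = 4
  v12 = max2(4, -6) = 4
  v13 = add(576, 4) = 580
  v17 = min2(-6, 576) = -6
  v19 = min2(-6, 580) = -6

After the edit, cleaning proceeds:
  v1: a read changed (in4 4->7) — executes, giving -42.
  v2: a read changed (v1 -24->-42) — executes, giving -6 — identical to its old value.
  v7: dirty, but its reads are unchanged (v2 unchanged, v2 unchanged); cached -12 stands.
  v8: dirty, but its reads are unchanged (v7 unchanged, v2 unchanged); cached -6 stands.
  v10: a read changed (v1 -24->-42; v1 -24->-42) — executes, giving 1764.
  v11: a read changed (v10 576->1764; in4 4->7) — executes, giving 7.
  v12: a read changed (v11 4->7) — executes, giving 7.
  v13: a read changed (v10 576->1764; v12 4->7) — executes, giving 1771.
  v17: a read changed (v10 576->1764) — executes, giving -6 — identical to its old value.
  v19: a read changed (v13 580->1771) — executes, giving -6 — identical to its old value.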